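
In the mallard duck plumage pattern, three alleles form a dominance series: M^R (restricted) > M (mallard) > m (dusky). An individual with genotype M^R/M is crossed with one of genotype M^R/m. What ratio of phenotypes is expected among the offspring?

Cross: M^R/M × M^R/m
Allele dominance: M^R > M > m
Offspring genotypes: 1 M^R/M^R, 1 M^R/m, 1 M^R/M, 1 M/m
Phenotype counts: 3 restricted, 1 mallard
Ratio: 3 restricted : 1 mallard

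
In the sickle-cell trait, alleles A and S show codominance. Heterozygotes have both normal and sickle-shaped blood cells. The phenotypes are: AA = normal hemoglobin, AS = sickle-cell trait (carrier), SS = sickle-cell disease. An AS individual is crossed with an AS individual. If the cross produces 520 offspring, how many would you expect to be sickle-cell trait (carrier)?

Punnett square for AS × AS:
Offspring genotypes: 1 AA, 2 AS, 1 SS
Phenotype counts: 1 normal hemoglobin, 2 sickle-cell trait (carrier), 1 sickle-cell disease
sickle-cell trait (carrier): 2 out of 4 → fraction 1/2
Expected count = 1/2 × 520 = 260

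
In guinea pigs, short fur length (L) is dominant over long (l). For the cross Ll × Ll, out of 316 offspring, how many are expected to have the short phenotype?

Punnett square for Ll × Ll:
Offspring genotypes: 1 LL, 2 Ll, 1 ll
Total offspring: 4
Count with target: 3
Probability: 3/4
Expected count = 3/4 × 316 = 237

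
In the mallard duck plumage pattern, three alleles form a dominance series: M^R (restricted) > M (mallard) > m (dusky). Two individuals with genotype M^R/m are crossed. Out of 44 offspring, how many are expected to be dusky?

Cross: M^R/m × M^R/m
Allele dominance: M^R > M > m
Offspring genotypes: 1 M^R/M^R, 2 M^R/m, 1 m/m
Phenotype counts: 3 restricted, 1 dusky
dusky: 1 out of 4 → fraction 1/4
Expected count = 1/4 × 44 = 11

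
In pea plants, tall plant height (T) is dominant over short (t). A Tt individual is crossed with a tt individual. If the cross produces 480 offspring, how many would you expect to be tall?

Punnett square for Tt × tt:
Offspring genotypes: 2 Tt, 2 tt
tall: 2, short: 2
tall: 2 out of 4 → fraction 1/2
Expected count = 1/2 × 480 = 240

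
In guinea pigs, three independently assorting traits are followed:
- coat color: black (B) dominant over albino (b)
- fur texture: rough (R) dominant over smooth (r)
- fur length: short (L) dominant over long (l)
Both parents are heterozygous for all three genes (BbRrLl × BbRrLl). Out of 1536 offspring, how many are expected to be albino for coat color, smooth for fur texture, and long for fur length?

Trihybrid cross: BbRrLl × BbRrLl
Each trait segregates independently with a 3:1 phenotypic ratio, so each gene contributes 3/4 (dominant) or 1/4 (recessive).
Target: albino (coat color), smooth (fur texture), long (fur length)
Probability = product of independent per-trait probabilities
= 1/4 × 1/4 × 1/4 = 1/64
Expected count = 1/64 × 1536 = 24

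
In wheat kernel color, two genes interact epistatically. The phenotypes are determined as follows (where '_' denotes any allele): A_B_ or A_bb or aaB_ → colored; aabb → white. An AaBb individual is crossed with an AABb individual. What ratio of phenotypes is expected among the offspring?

Cross: AaBb × AABb — consider each gene separately:
A gene: Aa × AA → 2 AA, 2 Aa → 4 A_ (out of 4)
B gene: Bb × Bb → 1 BB, 2 Bb, 1 bb → 3 B_ : 1 bb (out of 4)
Genotype classes (out of 4 × 4 = 16): A_B_ = 4×3 = 12; A_bb = 4×1 = 4
Apply the phenotype rules: A_B_ (12) + A_bb (4) → colored
Phenotype counts (out of 16): 16 colored
Ratio: all colored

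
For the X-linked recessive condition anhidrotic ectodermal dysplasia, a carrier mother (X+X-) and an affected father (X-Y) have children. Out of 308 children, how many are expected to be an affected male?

Cross: X+X- × X-Y
Offspring: 1 X+X-, 1 X+Y, 1 X-X-, 1 X-Y
Probability of an affected male: 1/4
Expected count = 1/4 × 308 = 77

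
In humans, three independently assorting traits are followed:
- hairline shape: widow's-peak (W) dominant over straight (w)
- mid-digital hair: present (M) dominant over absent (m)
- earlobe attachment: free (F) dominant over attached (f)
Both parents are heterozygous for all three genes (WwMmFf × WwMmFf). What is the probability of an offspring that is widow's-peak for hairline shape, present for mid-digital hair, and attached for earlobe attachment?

Trihybrid cross: WwMmFf × WwMmFf
Each trait segregates independently with a 3:1 phenotypic ratio, so each gene contributes 3/4 (dominant) or 1/4 (recessive).
Target: widow's-peak (hairline shape), present (mid-digital hair), attached (earlobe attachment)
Probability = product of independent per-trait probabilities
= 3/4 × 3/4 × 1/4 = 9/64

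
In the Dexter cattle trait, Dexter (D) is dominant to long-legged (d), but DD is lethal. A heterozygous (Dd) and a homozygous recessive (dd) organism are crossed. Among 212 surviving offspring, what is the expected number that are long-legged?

Cross: Dd × dd
Punnett square offspring (before lethality): 2 Dd, 2 dd
No DD offspring are produced in this cross.
long-legged: 2 out of 4 → fraction 1/2
Expected count = 1/2 × 212 = 106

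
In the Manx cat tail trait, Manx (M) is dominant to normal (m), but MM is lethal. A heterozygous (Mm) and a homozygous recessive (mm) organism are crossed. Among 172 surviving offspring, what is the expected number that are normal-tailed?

Cross: Mm × mm
Punnett square offspring (before lethality): 2 Mm, 2 mm
No MM offspring are produced in this cross.
normal-tailed: 2 out of 4 → fraction 1/2
Expected count = 1/2 × 172 = 86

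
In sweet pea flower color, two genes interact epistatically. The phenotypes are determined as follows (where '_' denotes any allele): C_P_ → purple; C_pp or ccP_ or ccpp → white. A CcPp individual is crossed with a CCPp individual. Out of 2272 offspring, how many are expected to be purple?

Cross: CcPp × CCPp — consider each gene separately:
C gene: Cc × CC → 2 CC, 2 Cc → 4 C_ (out of 4)
P gene: Pp × Pp → 1 PP, 2 Pp, 1 pp → 3 P_ : 1 pp (out of 4)
Genotype classes (out of 4 × 4 = 16): C_P_ = 4×3 = 12; C_pp = 4×1 = 4
Apply the phenotype rules: C_P_ (12) → purple; C_pp (4) → white
Phenotype counts (out of 16): 12 purple, 4 white
purple: 12 out of 16 → fraction 3/4
Expected count = 3/4 × 2272 = 1704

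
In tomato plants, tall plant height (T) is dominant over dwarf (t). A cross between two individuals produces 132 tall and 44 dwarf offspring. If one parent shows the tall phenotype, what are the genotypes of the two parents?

Observed offspring: 132 tall, 44 dwarf
The observed ratio simplifies to 3:1. Dwarf (tt) offspring appear, so each parent must contribute one t allele. The parent stated to show tall carries T, so it is Tt. The other parent is then either Tt or tt: Tt × tt would give a 1:1 split, whereas Tt × Tt gives 3:1 — matching the data. So both parents are heterozygous (Tt × Tt).
Parent genotypes: Tt × Tt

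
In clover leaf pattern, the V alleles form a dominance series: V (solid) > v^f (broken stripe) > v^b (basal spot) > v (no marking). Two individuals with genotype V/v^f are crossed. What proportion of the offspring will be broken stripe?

Cross: V/v^f × V/v^f
Allele dominance: V > v^f > v^b > v
Offspring genotypes: 1 V/V, 2 V/v^f, 1 v^f/v^f
Phenotype counts: 3 solid, 1 broken stripe
broken stripe: 1 out of 4
Probability: 1/4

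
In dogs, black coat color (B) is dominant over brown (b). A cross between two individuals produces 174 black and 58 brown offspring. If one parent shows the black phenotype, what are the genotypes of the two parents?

Observed offspring: 174 black, 58 brown
The observed ratio simplifies to 3:1. Brown (bb) offspring appear, so each parent must contribute one b allele. The parent stated to show black carries B, so it is Bb. The other parent is then either Bb or bb: Bb × bb would give a 1:1 split, whereas Bb × Bb gives 3:1 — matching the data. So both parents are heterozygous (Bb × Bb).
Parent genotypes: Bb × Bb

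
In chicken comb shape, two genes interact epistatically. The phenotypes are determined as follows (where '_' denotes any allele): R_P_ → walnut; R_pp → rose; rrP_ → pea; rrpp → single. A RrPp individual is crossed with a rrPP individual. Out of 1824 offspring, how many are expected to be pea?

Cross: RrPp × rrPP — consider each gene separately:
R gene: Rr × rr → 2 Rr, 2 rr → 2 R_ : 2 rr (out of 4)
P gene: Pp × PP → 2 PP, 2 Pp → 4 P_ (out of 4)
Genotype classes (out of 4 × 4 = 16): R_P_ = 2×4 = 8; rrP_ = 2×4 = 8
Apply the phenotype rules: R_P_ (8) → walnut; rrP_ (8) → pea
Phenotype counts (out of 16): 8 walnut, 8 pea
pea: 8 out of 16 → fraction 1/2
Expected count = 1/2 × 1824 = 912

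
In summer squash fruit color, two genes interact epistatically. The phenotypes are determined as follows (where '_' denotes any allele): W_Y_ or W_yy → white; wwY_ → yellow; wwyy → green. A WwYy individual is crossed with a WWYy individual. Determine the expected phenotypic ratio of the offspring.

Cross: WwYy × WWYy — consider each gene separately:
W gene: Ww × WW → 2 WW, 2 Ww → 4 W_ (out of 4)
Y gene: Yy × Yy → 1 YY, 2 Yy, 1 yy → 3 Y_ : 1 yy (out of 4)
Genotype classes (out of 4 × 4 = 16): W_Y_ = 4×3 = 12; W_yy = 4×1 = 4
Apply the phenotype rules: W_Y_ (12) + W_yy (4) → white
Phenotype counts (out of 16): 16 white
Ratio: all white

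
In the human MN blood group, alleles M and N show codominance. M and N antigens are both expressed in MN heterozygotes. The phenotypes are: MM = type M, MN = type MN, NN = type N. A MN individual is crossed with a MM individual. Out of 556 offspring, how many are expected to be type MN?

Punnett square for MN × MM:
Offspring genotypes: 2 MM, 2 MN
Phenotype counts: 2 type M, 2 type MN
type MN: 2 out of 4 → fraction 1/2
Expected count = 1/2 × 556 = 278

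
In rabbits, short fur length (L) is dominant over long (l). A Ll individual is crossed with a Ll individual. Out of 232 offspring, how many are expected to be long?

Punnett square for Ll × Ll:
Offspring genotypes: 1 LL, 2 Ll, 1 ll
short: 3, long: 1
long: 1 out of 4 → fraction 1/4
Expected count = 1/4 × 232 = 58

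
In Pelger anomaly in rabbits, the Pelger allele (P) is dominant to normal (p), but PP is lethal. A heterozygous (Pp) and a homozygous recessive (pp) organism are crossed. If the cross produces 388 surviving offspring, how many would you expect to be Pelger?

Cross: Pp × pp
Punnett square offspring (before lethality): 2 Pp, 2 pp
No PP offspring are produced in this cross.
Pelger: 2 out of 4 → fraction 1/2
Expected count = 1/2 × 388 = 194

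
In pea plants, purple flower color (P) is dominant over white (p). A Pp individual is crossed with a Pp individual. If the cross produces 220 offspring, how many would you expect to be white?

Punnett square for Pp × Pp:
Offspring genotypes: 1 PP, 2 Pp, 1 pp
purple: 3, white: 1
white: 1 out of 4 → fraction 1/4
Expected count = 1/4 × 220 = 55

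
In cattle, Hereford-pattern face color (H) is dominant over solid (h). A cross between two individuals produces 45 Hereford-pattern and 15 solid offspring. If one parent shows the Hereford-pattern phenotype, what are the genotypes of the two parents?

Observed offspring: 45 Hereford-pattern, 15 solid
The observed ratio simplifies to 3:1. Solid (hh) offspring appear, so each parent must contribute one h allele. The parent stated to show Hereford-pattern carries H, so it is Hh. The other parent is then either Hh or hh: Hh × hh would give a 1:1 split, whereas Hh × Hh gives 3:1 — matching the data. So both parents are heterozygous (Hh × Hh).
Parent genotypes: Hh × Hh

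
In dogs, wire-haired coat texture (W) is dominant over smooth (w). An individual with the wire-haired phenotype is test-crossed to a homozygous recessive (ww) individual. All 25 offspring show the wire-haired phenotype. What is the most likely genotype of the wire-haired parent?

Test cross: ? × ww
All offspring are wire-haired.
If the unknown parent were heterozygous (Ww), about half of 25 offspring would be smooth; none are. The unknown parent is most likely homozygous dominant (WW).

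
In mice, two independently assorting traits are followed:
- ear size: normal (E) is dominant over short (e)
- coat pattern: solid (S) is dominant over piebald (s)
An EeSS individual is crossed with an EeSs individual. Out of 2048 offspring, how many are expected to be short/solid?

Dihybrid cross EeSS × EeSs — consider each gene separately:
ear size: Ee × Ee → 1 EE, 2 Ee, 1 ee → 3 E_ : 1 ee (out of 4)
coat pattern: SS × Ss → 2 SS, 2 Ss → 4 S_ (out of 4)
Combine (counts out of 4 × 4 = 16): normal/solid (E_S_) = 3×4 = 12; short/solid (eeS_) = 1×4 = 4
Phenotype counts (out of 16): 12 normal/solid, 4 short/solid
short/solid: 4 out of 16 → fraction 1/4
Expected count = 1/4 × 2048 = 512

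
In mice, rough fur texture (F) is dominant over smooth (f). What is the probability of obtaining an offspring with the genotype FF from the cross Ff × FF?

Punnett square for Ff × FF:
Offspring genotypes: 2 FF, 2 Ff
Total offspring: 4
Count with target: 2
Probability: 2/4 = 1/2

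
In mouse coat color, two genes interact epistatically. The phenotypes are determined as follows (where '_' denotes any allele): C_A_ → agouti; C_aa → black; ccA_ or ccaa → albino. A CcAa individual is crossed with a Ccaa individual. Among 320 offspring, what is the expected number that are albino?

Cross: CcAa × Ccaa — consider each gene separately:
C gene: Cc × Cc → 1 CC, 2 Cc, 1 cc → 3 C_ : 1 cc (out of 4)
A gene: Aa × aa → 2 Aa, 2 aa → 2 A_ : 2 aa (out of 4)
Genotype classes (out of 4 × 4 = 16): C_A_ = 3×2 = 6; C_aa = 3×2 = 6; ccA_ = 1×2 = 2; ccaa = 1×2 = 2
Apply the phenotype rules: C_A_ (6) → agouti; C_aa (6) → black; ccA_ (2) + ccaa (2) → albino
Phenotype counts (out of 16): 6 agouti, 6 black, 4 albino
albino: 4 out of 16 → fraction 1/4
Expected count = 1/4 × 320 = 80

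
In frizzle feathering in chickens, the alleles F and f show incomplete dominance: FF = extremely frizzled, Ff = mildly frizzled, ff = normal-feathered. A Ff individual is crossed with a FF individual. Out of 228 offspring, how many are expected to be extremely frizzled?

Punnett square for Ff × FF:
Offspring genotypes: 2 FF, 2 Ff
Phenotype counts: 2 extremely frizzled, 2 mildly frizzled
extremely frizzled: 2 out of 4 → fraction 1/2
Expected count = 1/2 × 228 = 114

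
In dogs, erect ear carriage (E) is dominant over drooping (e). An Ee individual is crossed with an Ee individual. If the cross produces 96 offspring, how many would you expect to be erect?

Punnett square for Ee × Ee:
Offspring genotypes: 1 EE, 2 Ee, 1 ee
erect: 3, drooping: 1
erect: 3 out of 4 → fraction 3/4
Expected count = 3/4 × 96 = 72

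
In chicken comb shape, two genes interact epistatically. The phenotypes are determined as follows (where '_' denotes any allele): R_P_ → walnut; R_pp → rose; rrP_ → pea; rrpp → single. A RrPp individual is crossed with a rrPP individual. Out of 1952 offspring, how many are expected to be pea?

Cross: RrPp × rrPP — consider each gene separately:
R gene: Rr × rr → 2 Rr, 2 rr → 2 R_ : 2 rr (out of 4)
P gene: Pp × PP → 2 PP, 2 Pp → 4 P_ (out of 4)
Genotype classes (out of 4 × 4 = 16): R_P_ = 2×4 = 8; rrP_ = 2×4 = 8
Apply the phenotype rules: R_P_ (8) → walnut; rrP_ (8) → pea
Phenotype counts (out of 16): 8 walnut, 8 pea
pea: 8 out of 16 → fraction 1/2
Expected count = 1/2 × 1952 = 976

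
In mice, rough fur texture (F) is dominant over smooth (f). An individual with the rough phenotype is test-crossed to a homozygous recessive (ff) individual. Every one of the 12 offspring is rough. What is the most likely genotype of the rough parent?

Test cross: ? × ff
All offspring are rough.
If the unknown parent were heterozygous (Ff), about half of 12 offspring would be smooth; none are. The unknown parent is most likely homozygous dominant (FF).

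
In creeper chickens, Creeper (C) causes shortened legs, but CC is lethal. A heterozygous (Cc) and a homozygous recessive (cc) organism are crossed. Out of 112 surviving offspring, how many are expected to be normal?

Cross: Cc × cc
Punnett square offspring (before lethality): 2 Cc, 2 cc
No CC offspring are produced in this cross.
normal: 2 out of 4 → fraction 1/2
Expected count = 1/2 × 112 = 56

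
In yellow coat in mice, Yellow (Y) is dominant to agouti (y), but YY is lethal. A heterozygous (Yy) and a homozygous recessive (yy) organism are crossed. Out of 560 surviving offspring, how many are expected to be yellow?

Cross: Yy × yy
Punnett square offspring (before lethality): 2 Yy, 2 yy
No YY offspring are produced in this cross.
yellow: 2 out of 4 → fraction 1/2
Expected count = 1/2 × 560 = 280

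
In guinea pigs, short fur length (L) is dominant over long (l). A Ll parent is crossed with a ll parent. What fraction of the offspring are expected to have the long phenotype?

Punnett square for Ll × ll:
Offspring genotypes: 2 Ll, 2 ll
Total offspring: 4
Count with target: 2
Probability: 2/4 = 1/2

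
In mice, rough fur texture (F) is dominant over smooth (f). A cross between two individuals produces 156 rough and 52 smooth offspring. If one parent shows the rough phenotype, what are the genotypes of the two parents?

Observed offspring: 156 rough, 52 smooth
The observed ratio simplifies to 3:1. Smooth (ff) offspring appear, so each parent must contribute one f allele. The parent stated to show rough carries F, so it is Ff. The other parent is then either Ff or ff: Ff × ff would give a 1:1 split, whereas Ff × Ff gives 3:1 — matching the data. So both parents are heterozygous (Ff × Ff).
Parent genotypes: Ff × Ff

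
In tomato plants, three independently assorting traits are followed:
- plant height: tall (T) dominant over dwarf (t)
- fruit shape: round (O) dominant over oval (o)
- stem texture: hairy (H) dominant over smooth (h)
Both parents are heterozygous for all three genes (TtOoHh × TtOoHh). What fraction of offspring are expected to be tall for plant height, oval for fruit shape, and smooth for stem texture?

Trihybrid cross: TtOoHh × TtOoHh
Each trait segregates independently with a 3:1 phenotypic ratio, so each gene contributes 3/4 (dominant) or 1/4 (recessive).
Target: tall (plant height), oval (fruit shape), smooth (stem texture)
Probability = product of independent per-trait probabilities
= 3/4 × 1/4 × 1/4 = 3/64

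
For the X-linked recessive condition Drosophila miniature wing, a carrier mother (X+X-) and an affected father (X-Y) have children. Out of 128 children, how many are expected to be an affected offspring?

Cross: X+X- × X-Y
Offspring: 1 X+X-, 1 X+Y, 1 X-X-, 1 X-Y
Probability of an affected offspring: 2/4 = 1/2
Expected count = 1/2 × 128 = 64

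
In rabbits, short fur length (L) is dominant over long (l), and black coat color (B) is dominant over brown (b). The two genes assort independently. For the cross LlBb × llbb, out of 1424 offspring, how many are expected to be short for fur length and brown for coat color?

Dihybrid cross LlBb × llbb — consider each gene separately:
fur length: Ll × ll → 2 Ll, 2 ll → 2 L_ : 2 ll (out of 4)
coat color: Bb × bb → 2 Bb, 2 bb → 2 B_ : 2 bb (out of 4)
Looking for: short (L_) and brown (bb)
P(short) = 2/4, P(brown) = 2/4
P(both) = 2/4 × 2/4 = 4/16 = 1/4
Expected count = 1/4 × 1424 = 356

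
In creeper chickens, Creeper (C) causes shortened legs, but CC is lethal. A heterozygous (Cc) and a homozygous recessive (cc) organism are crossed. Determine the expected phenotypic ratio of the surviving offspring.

Cross: Cc × cc
Punnett square offspring (before lethality): 2 Cc, 2 cc
No CC offspring are produced in this cross.
Ratio: 1 creeper : 1 normal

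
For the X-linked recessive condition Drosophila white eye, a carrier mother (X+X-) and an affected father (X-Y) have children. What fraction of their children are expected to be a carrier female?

Cross: X+X- × X-Y
Offspring: 1 X+X-, 1 X+Y, 1 X-X-, 1 X-Y
Probability of a carrier female: 1/4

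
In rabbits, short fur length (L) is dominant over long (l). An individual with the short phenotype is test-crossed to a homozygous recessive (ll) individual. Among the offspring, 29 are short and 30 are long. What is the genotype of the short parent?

Test cross: ? × ll
Offspring: 29 short, 30 long — approximately 1:1.
A 1:1 ratio in a test cross indicates the unknown parent is heterozygous (Ll).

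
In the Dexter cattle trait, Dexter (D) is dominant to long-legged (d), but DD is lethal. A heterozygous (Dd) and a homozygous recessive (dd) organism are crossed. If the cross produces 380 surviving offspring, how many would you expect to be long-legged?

Cross: Dd × dd
Punnett square offspring (before lethality): 2 Dd, 2 dd
No DD offspring are produced in this cross.
long-legged: 2 out of 4 → fraction 1/2
Expected count = 1/2 × 380 = 190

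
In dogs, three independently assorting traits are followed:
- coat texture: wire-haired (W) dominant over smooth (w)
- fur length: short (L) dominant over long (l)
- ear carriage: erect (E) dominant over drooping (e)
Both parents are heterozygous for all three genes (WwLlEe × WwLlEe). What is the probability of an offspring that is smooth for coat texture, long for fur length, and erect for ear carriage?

Trihybrid cross: WwLlEe × WwLlEe
Each trait segregates independently with a 3:1 phenotypic ratio, so each gene contributes 3/4 (dominant) or 1/4 (recessive).
Target: smooth (coat texture), long (fur length), erect (ear carriage)
Probability = product of independent per-trait probabilities
= 1/4 × 1/4 × 3/4 = 3/64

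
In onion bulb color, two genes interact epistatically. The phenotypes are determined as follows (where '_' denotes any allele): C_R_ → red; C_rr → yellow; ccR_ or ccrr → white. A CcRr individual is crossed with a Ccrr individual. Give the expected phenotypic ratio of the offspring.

Cross: CcRr × Ccrr — consider each gene separately:
C gene: Cc × Cc → 1 CC, 2 Cc, 1 cc → 3 C_ : 1 cc (out of 4)
R gene: Rr × rr → 2 Rr, 2 rr → 2 R_ : 2 rr (out of 4)
Genotype classes (out of 4 × 4 = 16): C_R_ = 3×2 = 6; C_rr = 3×2 = 6; ccR_ = 1×2 = 2; ccrr = 1×2 = 2
Apply the phenotype rules: C_R_ (6) → red; C_rr (6) → yellow; ccR_ (2) + ccrr (2) → white
Phenotype counts (out of 16): 6 red, 6 yellow, 4 white
Ratio: 3 red : 3 yellow : 2 white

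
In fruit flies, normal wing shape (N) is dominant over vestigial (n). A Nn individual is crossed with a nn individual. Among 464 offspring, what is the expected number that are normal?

Punnett square for Nn × nn:
Offspring genotypes: 2 Nn, 2 nn
normal: 2, vestigial: 2
normal: 2 out of 4 → fraction 1/2
Expected count = 1/2 × 464 = 232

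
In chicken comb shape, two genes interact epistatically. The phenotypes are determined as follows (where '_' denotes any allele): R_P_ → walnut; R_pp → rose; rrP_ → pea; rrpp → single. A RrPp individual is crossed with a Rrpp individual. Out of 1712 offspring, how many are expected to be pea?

Cross: RrPp × Rrpp — consider each gene separately:
R gene: Rr × Rr → 1 RR, 2 Rr, 1 rr → 3 R_ : 1 rr (out of 4)
P gene: Pp × pp → 2 Pp, 2 pp → 2 P_ : 2 pp (out of 4)
Genotype classes (out of 4 × 4 = 16): R_P_ = 3×2 = 6; R_pp = 3×2 = 6; rrP_ = 1×2 = 2; rrpp = 1×2 = 2
Apply the phenotype rules: R_P_ (6) → walnut; R_pp (6) → rose; rrP_ (2) → pea; rrpp (2) → single
Phenotype counts (out of 16): 6 walnut, 6 rose, 2 pea, 2 single
pea: 2 out of 16 → fraction 1/8
Expected count = 1/8 × 1712 = 214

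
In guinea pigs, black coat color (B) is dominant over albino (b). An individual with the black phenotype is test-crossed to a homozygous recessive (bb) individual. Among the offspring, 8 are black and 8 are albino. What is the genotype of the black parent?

Test cross: ? × bb
Offspring: 8 black, 8 albino — approximately 1:1.
A 1:1 ratio in a test cross indicates the unknown parent is heterozygous (Bb).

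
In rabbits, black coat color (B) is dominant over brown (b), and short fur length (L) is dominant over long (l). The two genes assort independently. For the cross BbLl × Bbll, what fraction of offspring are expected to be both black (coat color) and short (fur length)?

Dihybrid cross BbLl × Bbll — consider each gene separately:
coat color: Bb × Bb → 1 BB, 2 Bb, 1 bb → 3 B_ : 1 bb (out of 4)
fur length: Ll × ll → 2 Ll, 2 ll → 2 L_ : 2 ll (out of 4)
Looking for: black (B_) and short (L_)
P(black) = 3/4, P(short) = 2/4
P(both) = 3/4 × 2/4 = 6/16 = 3/8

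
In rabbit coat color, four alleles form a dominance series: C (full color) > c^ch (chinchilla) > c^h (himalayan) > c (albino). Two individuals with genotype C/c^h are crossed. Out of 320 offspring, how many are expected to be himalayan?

Cross: C/c^h × C/c^h
Allele dominance: C > c^ch > c^h > c
Offspring genotypes: 1 C/C, 2 C/c^h, 1 c^h/c^h
Phenotype counts: 3 full color, 1 himalayan
himalayan: 1 out of 4 → fraction 1/4
Expected count = 1/4 × 320 = 80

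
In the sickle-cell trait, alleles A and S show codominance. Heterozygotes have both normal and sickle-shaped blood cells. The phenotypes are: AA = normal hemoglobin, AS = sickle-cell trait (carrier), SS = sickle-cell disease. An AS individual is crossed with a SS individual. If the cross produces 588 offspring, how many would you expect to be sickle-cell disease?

Punnett square for AS × SS:
Offspring genotypes: 2 AS, 2 SS
Phenotype counts: 2 sickle-cell trait (carrier), 2 sickle-cell disease
sickle-cell disease: 2 out of 4 → fraction 1/2
Expected count = 1/2 × 588 = 294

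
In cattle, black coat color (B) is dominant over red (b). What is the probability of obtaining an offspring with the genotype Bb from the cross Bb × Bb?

Punnett square for Bb × Bb:
Offspring genotypes: 1 BB, 2 Bb, 1 bb
Total offspring: 4
Count with target: 2
Probability: 2/4 = 1/2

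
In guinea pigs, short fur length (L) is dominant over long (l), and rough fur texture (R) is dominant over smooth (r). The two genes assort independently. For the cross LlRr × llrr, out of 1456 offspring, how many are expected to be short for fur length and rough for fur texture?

Dihybrid cross LlRr × llrr — consider each gene separately:
fur length: Ll × ll → 2 Ll, 2 ll → 2 L_ : 2 ll (out of 4)
fur texture: Rr × rr → 2 Rr, 2 rr → 2 R_ : 2 rr (out of 4)
Looking for: short (L_) and rough (R_)
P(short) = 2/4, P(rough) = 2/4
P(both) = 2/4 × 2/4 = 4/16 = 1/4
Expected count = 1/4 × 1456 = 364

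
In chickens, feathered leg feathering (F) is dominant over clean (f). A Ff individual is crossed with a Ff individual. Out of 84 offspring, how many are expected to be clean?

Punnett square for Ff × Ff:
Offspring genotypes: 1 FF, 2 Ff, 1 ff
feathered: 3, clean: 1
clean: 1 out of 4 → fraction 1/4
Expected count = 1/4 × 84 = 21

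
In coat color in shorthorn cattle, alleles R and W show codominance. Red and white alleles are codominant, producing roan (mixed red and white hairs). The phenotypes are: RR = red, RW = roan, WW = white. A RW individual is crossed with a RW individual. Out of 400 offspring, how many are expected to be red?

Punnett square for RW × RW:
Offspring genotypes: 1 RR, 2 RW, 1 WW
Phenotype counts: 1 red, 2 roan, 1 white
red: 1 out of 4 → fraction 1/4
Expected count = 1/4 × 400 = 100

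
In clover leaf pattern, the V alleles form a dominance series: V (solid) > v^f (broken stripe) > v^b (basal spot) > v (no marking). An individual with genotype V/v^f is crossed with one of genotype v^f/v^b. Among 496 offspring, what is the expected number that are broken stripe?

Cross: V/v^f × v^f/v^b
Allele dominance: V > v^f > v^b > v
Offspring genotypes: 1 V/v^f, 1 V/v^b, 1 v^f/v^f, 1 v^f/v^b
Phenotype counts: 2 solid, 2 broken stripe
broken stripe: 2 out of 4 → fraction 1/2
Expected count = 1/2 × 496 = 248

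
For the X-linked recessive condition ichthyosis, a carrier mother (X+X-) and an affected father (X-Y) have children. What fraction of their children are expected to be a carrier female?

Cross: X+X- × X-Y
Offspring: 1 X+X-, 1 X+Y, 1 X-X-, 1 X-Y
Probability of a carrier female: 1/4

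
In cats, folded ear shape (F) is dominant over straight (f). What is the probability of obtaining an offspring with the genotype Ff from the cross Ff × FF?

Punnett square for Ff × FF:
Offspring genotypes: 2 FF, 2 Ff
Total offspring: 4
Count with target: 2
Probability: 2/4 = 1/2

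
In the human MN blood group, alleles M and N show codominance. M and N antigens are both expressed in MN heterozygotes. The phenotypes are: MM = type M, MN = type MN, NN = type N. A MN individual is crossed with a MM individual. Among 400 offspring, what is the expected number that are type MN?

Punnett square for MN × MM:
Offspring genotypes: 2 MM, 2 MN
Phenotype counts: 2 type M, 2 type MN
type MN: 2 out of 4 → fraction 1/2
Expected count = 1/2 × 400 = 200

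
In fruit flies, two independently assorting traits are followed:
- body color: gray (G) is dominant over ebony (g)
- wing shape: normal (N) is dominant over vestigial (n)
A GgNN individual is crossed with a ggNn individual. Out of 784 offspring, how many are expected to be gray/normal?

Dihybrid cross GgNN × ggNn — consider each gene separately:
body color: Gg × gg → 2 Gg, 2 gg → 2 G_ : 2 gg (out of 4)
wing shape: NN × Nn → 2 NN, 2 Nn → 4 N_ (out of 4)
Combine (counts out of 4 × 4 = 16): gray/normal (G_N_) = 2×4 = 8; ebony/normal (ggN_) = 2×4 = 8
Phenotype counts (out of 16): 8 gray/normal, 8 ebony/normal
gray/normal: 8 out of 16 → fraction 1/2
Expected count = 1/2 × 784 = 392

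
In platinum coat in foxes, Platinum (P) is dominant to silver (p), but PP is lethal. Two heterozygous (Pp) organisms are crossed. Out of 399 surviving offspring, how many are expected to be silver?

Cross: Pp × Pp
Punnett square offspring (before lethality): 1 PP, 2 Pp, 1 pp
The PP genotype is lethal (embryos die); surviving offspring: 2 Pp, 1 pp
silver: 1 out of 3 → fraction 1/3
Expected count = 1/3 × 399 = 133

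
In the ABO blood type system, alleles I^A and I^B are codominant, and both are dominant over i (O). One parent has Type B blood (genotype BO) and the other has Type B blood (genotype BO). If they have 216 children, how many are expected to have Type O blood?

Cross: BO × BO
Possible offspring genotypes: 1 BB, 2 BO, 1 OO
Blood type counts: 3 Type B, 1 Type O
Probability of Type O: 1/4
Expected count = 1/4 × 216 = 54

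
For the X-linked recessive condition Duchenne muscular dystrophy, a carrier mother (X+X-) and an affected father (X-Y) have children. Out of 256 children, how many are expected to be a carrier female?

Cross: X+X- × X-Y
Offspring: 1 X+X-, 1 X+Y, 1 X-X-, 1 X-Y
Probability of a carrier female: 1/4
Expected count = 1/4 × 256 = 64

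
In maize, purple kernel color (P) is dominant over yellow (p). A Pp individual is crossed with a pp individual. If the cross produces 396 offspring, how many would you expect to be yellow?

Punnett square for Pp × pp:
Offspring genotypes: 2 Pp, 2 pp
purple: 2, yellow: 2
yellow: 2 out of 4 → fraction 1/2
Expected count = 1/2 × 396 = 198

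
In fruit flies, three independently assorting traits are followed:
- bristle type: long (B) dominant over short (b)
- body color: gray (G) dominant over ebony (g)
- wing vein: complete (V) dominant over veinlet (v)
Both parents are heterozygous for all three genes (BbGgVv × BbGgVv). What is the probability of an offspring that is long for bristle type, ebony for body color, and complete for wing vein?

Trihybrid cross: BbGgVv × BbGgVv
Each trait segregates independently with a 3:1 phenotypic ratio, so each gene contributes 3/4 (dominant) or 1/4 (recessive).
Target: long (bristle type), ebony (body color), complete (wing vein)
Probability = product of independent per-trait probabilities
= 3/4 × 1/4 × 3/4 = 9/64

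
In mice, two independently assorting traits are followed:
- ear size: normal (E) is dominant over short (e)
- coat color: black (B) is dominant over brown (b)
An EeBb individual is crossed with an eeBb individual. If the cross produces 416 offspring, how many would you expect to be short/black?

Dihybrid cross EeBb × eeBb — consider each gene separately:
ear size: Ee × ee → 2 Ee, 2 ee → 2 E_ : 2 ee (out of 4)
coat color: Bb × Bb → 1 BB, 2 Bb, 1 bb → 3 B_ : 1 bb (out of 4)
Combine (counts out of 4 × 4 = 16): normal/black (E_B_) = 2×3 = 6; normal/brown (E_bb) = 2×1 = 2; short/black (eeB_) = 2×3 = 6; short/brown (eebb) = 2×1 = 2
Phenotype counts (out of 16): 6 normal/black, 2 normal/brown, 6 short/black, 2 short/brown
short/black: 6 out of 16 → fraction 3/8
Expected count = 3/8 × 416 = 156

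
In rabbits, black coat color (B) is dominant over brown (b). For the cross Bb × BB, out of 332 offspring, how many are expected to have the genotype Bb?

Punnett square for Bb × BB:
Offspring genotypes: 2 BB, 2 Bb
Total offspring: 4
Count with target: 2
Probability: 2/4 = 1/2
Expected count = 1/2 × 332 = 166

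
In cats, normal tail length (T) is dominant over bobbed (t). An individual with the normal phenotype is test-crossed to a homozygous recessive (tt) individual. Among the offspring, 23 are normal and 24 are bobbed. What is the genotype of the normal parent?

Test cross: ? × tt
Offspring: 23 normal, 24 bobbed — approximately 1:1.
A 1:1 ratio in a test cross indicates the unknown parent is heterozygous (Tt).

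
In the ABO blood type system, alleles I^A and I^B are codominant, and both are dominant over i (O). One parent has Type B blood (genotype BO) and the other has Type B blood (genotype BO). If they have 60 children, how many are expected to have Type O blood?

Cross: BO × BO
Possible offspring genotypes: 1 BB, 2 BO, 1 OO
Blood type counts: 3 Type B, 1 Type O
Probability of Type O: 1/4
Expected count = 1/4 × 60 = 15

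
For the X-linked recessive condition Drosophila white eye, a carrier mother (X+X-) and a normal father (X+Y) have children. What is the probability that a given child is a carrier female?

Cross: X+X- × X+Y
Offspring: 1 X+X+, 1 X+Y, 1 X+X-, 1 X-Y
Probability of a carrier female: 1/4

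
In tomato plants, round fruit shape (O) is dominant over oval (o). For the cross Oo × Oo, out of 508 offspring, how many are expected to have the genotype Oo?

Punnett square for Oo × Oo:
Offspring genotypes: 1 OO, 2 Oo, 1 oo
Total offspring: 4
Count with target: 2
Probability: 2/4 = 1/2
Expected count = 1/2 × 508 = 254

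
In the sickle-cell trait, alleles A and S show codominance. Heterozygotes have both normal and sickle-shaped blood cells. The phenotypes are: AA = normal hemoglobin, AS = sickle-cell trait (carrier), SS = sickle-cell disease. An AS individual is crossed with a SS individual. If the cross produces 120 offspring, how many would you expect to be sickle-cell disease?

Punnett square for AS × SS:
Offspring genotypes: 2 AS, 2 SS
Phenotype counts: 2 sickle-cell trait (carrier), 2 sickle-cell disease
sickle-cell disease: 2 out of 4 → fraction 1/2
Expected count = 1/2 × 120 = 60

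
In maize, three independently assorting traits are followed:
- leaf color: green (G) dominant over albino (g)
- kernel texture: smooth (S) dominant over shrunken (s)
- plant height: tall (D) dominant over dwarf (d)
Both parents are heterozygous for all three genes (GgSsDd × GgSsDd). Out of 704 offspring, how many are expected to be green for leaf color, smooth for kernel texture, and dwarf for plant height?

Trihybrid cross: GgSsDd × GgSsDd
Each trait segregates independently with a 3:1 phenotypic ratio, so each gene contributes 3/4 (dominant) or 1/4 (recessive).
Target: green (leaf color), smooth (kernel texture), dwarf (plant height)
Probability = product of independent per-trait probabilities
= 3/4 × 3/4 × 1/4 = 9/64
Expected count = 9/64 × 704 = 99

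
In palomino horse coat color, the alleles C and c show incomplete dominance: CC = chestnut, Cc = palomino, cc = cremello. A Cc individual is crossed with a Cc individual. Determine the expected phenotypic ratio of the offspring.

Punnett square for Cc × Cc:
Offspring genotypes: 1 CC, 2 Cc, 1 cc
Phenotype counts: 1 chestnut, 2 palomino, 1 cremello
Ratio: 1 chestnut : 2 palomino : 1 cremello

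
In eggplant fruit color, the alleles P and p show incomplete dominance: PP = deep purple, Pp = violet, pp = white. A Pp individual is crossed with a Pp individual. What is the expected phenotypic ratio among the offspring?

Punnett square for Pp × Pp:
Offspring genotypes: 1 PP, 2 Pp, 1 pp
Phenotype counts: 1 deep purple, 2 violet, 1 white
Ratio: 1 deep purple : 2 violet : 1 white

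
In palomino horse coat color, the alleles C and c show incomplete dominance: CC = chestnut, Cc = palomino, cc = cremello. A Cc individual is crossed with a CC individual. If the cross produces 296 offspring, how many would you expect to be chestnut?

Punnett square for Cc × CC:
Offspring genotypes: 2 CC, 2 Cc
Phenotype counts: 2 chestnut, 2 palomino
chestnut: 2 out of 4 → fraction 1/2
Expected count = 1/2 × 296 = 148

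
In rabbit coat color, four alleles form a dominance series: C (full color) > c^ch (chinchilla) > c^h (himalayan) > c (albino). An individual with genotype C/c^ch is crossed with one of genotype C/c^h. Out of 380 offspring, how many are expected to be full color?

Cross: C/c^ch × C/c^h
Allele dominance: C > c^ch > c^h > c
Offspring genotypes: 1 C/C, 1 C/c^h, 1 C/c^ch, 1 c^ch/c^h
Phenotype counts: 3 full color, 1 chinchilla
full color: 3 out of 4 → fraction 3/4
Expected count = 3/4 × 380 = 285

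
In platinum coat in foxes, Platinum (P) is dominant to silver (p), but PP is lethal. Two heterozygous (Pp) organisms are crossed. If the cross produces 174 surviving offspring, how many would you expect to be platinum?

Cross: Pp × Pp
Punnett square offspring (before lethality): 1 PP, 2 Pp, 1 pp
The PP genotype is lethal (embryos die); surviving offspring: 2 Pp, 1 pp
platinum: 2 out of 3 → fraction 2/3
Expected count = 2/3 × 174 = 116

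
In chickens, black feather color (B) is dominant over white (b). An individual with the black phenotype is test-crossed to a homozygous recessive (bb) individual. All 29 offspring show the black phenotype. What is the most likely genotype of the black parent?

Test cross: ? × bb
All offspring are black.
If the unknown parent were heterozygous (Bb), about half of 29 offspring would be white; none are. The unknown parent is most likely homozygous dominant (BB).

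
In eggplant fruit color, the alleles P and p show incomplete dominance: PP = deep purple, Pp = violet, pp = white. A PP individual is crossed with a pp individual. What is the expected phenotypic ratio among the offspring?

Punnett square for PP × pp:
Offspring genotypes: 4 Pp
Phenotype counts: 4 violet
Ratio: all violet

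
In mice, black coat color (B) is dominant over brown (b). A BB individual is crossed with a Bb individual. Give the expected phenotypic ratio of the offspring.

Punnett square for BB × Bb:
Offspring genotypes: 2 BB, 2 Bb
black: 4, brown: 0
Ratio: all black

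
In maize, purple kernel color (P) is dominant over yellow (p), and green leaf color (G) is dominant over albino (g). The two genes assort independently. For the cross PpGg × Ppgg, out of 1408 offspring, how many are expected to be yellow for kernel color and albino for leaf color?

Dihybrid cross PpGg × Ppgg — consider each gene separately:
kernel color: Pp × Pp → 1 PP, 2 Pp, 1 pp → 3 P_ : 1 pp (out of 4)
leaf color: Gg × gg → 2 Gg, 2 gg → 2 G_ : 2 gg (out of 4)
Looking for: yellow (pp) and albino (gg)
P(yellow) = 1/4, P(albino) = 2/4
P(both) = 1/4 × 2/4 = 2/16 = 1/8
Expected count = 1/8 × 1408 = 176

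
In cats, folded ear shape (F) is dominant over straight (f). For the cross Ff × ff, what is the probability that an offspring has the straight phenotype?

Punnett square for Ff × ff:
Offspring genotypes: 2 Ff, 2 ff
Total offspring: 4
Count with target: 2
Probability: 2/4 = 1/2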